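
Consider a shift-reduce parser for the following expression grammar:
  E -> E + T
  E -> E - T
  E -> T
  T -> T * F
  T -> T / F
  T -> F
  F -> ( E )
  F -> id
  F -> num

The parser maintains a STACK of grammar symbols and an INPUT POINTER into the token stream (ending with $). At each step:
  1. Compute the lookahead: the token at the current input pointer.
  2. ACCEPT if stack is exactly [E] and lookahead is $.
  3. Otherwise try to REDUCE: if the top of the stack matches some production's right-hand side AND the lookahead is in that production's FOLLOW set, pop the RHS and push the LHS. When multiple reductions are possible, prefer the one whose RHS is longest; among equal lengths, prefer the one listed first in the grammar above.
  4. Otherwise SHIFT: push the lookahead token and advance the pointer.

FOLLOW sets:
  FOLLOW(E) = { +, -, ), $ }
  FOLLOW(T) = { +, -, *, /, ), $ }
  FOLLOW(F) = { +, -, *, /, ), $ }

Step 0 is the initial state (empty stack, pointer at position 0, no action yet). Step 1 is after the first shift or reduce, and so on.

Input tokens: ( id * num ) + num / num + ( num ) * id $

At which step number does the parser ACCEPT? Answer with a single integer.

Step 1: shift (. Stack=[(] ptr=1 lookahead=id remaining=[id * num ) + num / num + ( num ) * id $]
Step 2: shift id. Stack=[( id] ptr=2 lookahead=* remaining=[* num ) + num / num + ( num ) * id $]
Step 3: reduce F->id. Stack=[( F] ptr=2 lookahead=* remaining=[* num ) + num / num + ( num ) * id $]
Step 4: reduce T->F. Stack=[( T] ptr=2 lookahead=* remaining=[* num ) + num / num + ( num ) * id $]
Step 5: shift *. Stack=[( T *] ptr=3 lookahead=num remaining=[num ) + num / num + ( num ) * id $]
Step 6: shift num. Stack=[( T * num] ptr=4 lookahead=) remaining=[) + num / num + ( num ) * id $]
Step 7: reduce F->num. Stack=[( T * F] ptr=4 lookahead=) remaining=[) + num / num + ( num ) * id $]
Step 8: reduce T->T * F. Stack=[( T] ptr=4 lookahead=) remaining=[) + num / num + ( num ) * id $]
Step 9: reduce E->T. Stack=[( E] ptr=4 lookahead=) remaining=[) + num / num + ( num ) * id $]
Step 10: shift ). Stack=[( E )] ptr=5 lookahead=+ remaining=[+ num / num + ( num ) * id $]
Step 11: reduce F->( E ). Stack=[F] ptr=5 lookahead=+ remaining=[+ num / num + ( num ) * id $]
Step 12: reduce T->F. Stack=[T] ptr=5 lookahead=+ remaining=[+ num / num + ( num ) * id $]
Step 13: reduce E->T. Stack=[E] ptr=5 lookahead=+ remaining=[+ num / num + ( num ) * id $]
Step 14: shift +. Stack=[E +] ptr=6 lookahead=num remaining=[num / num + ( num ) * id $]
Step 15: shift num. Stack=[E + num] ptr=7 lookahead=/ remaining=[/ num + ( num ) * id $]
Step 16: reduce F->num. Stack=[E + F] ptr=7 lookahead=/ remaining=[/ num + ( num ) * id $]
Step 17: reduce T->F. Stack=[E + T] ptr=7 lookahead=/ remaining=[/ num + ( num ) * id $]
Step 18: shift /. Stack=[E + T /] ptr=8 lookahead=num remaining=[num + ( num ) * id $]
Step 19: shift num. Stack=[E + T / num] ptr=9 lookahead=+ remaining=[+ ( num ) * id $]
Step 20: reduce F->num. Stack=[E + T / F] ptr=9 lookahead=+ remaining=[+ ( num ) * id $]
Step 21: reduce T->T / F. Stack=[E + T] ptr=9 lookahead=+ remaining=[+ ( num ) * id $]
Step 22: reduce E->E + T. Stack=[E] ptr=9 lookahead=+ remaining=[+ ( num ) * id $]
Step 23: shift +. Stack=[E +] ptr=10 lookahead=( remaining=[( num ) * id $]
Step 24: shift (. Stack=[E + (] ptr=11 lookahead=num remaining=[num ) * id $]
Step 25: shift num. Stack=[E + ( num] ptr=12 lookahead=) remaining=[) * id $]
Step 26: reduce F->num. Stack=[E + ( F] ptr=12 lookahead=) remaining=[) * id $]
Step 27: reduce T->F. Stack=[E + ( T] ptr=12 lookahead=) remaining=[) * id $]
Step 28: reduce E->T. Stack=[E + ( E] ptr=12 lookahead=) remaining=[) * id $]
Step 29: shift ). Stack=[E + ( E )] ptr=13 lookahead=* remaining=[* id $]
Step 30: reduce F->( E ). Stack=[E + F] ptr=13 lookahead=* remaining=[* id $]
Step 31: reduce T->F. Stack=[E + T] ptr=13 lookahead=* remaining=[* id $]
Step 32: shift *. Stack=[E + T *] ptr=14 lookahead=id remaining=[id $]
Step 33: shift id. Stack=[E + T * id] ptr=15 lookahead=$ remaining=[$]
Step 34: reduce F->id. Stack=[E + T * F] ptr=15 lookahead=$ remaining=[$]
Step 35: reduce T->T * F. Stack=[E + T] ptr=15 lookahead=$ remaining=[$]
Step 36: reduce E->E + T. Stack=[E] ptr=15 lookahead=$ remaining=[$]
Step 37: accept. Stack=[E] ptr=15 lookahead=$ remaining=[$]

Answer: 37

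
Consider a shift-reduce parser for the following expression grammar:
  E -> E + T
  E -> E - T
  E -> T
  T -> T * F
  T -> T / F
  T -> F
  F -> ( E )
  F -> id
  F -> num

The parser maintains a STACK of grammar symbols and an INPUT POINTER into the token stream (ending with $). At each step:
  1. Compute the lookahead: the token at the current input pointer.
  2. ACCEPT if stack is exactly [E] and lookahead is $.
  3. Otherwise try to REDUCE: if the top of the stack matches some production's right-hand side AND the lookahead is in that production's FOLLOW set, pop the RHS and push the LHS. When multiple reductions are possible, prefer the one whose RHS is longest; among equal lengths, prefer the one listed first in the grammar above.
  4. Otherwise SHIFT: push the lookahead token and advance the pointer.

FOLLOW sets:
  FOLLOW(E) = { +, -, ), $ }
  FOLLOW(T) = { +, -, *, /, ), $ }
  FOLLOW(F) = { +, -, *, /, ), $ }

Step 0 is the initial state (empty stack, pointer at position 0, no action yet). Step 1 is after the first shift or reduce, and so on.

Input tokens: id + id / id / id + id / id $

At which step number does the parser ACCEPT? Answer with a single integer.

Answer: 27

Derivation:
Step 1: shift id. Stack=[id] ptr=1 lookahead=+ remaining=[+ id / id / id + id / id $]
Step 2: reduce F->id. Stack=[F] ptr=1 lookahead=+ remaining=[+ id / id / id + id / id $]
Step 3: reduce T->F. Stack=[T] ptr=1 lookahead=+ remaining=[+ id / id / id + id / id $]
Step 4: reduce E->T. Stack=[E] ptr=1 lookahead=+ remaining=[+ id / id / id + id / id $]
Step 5: shift +. Stack=[E +] ptr=2 lookahead=id remaining=[id / id / id + id / id $]
Step 6: shift id. Stack=[E + id] ptr=3 lookahead=/ remaining=[/ id / id + id / id $]
Step 7: reduce F->id. Stack=[E + F] ptr=3 lookahead=/ remaining=[/ id / id + id / id $]
Step 8: reduce T->F. Stack=[E + T] ptr=3 lookahead=/ remaining=[/ id / id + id / id $]
Step 9: shift /. Stack=[E + T /] ptr=4 lookahead=id remaining=[id / id + id / id $]
Step 10: shift id. Stack=[E + T / id] ptr=5 lookahead=/ remaining=[/ id + id / id $]
Step 11: reduce F->id. Stack=[E + T / F] ptr=5 lookahead=/ remaining=[/ id + id / id $]
Step 12: reduce T->T / F. Stack=[E + T] ptr=5 lookahead=/ remaining=[/ id + id / id $]
Step 13: shift /. Stack=[E + T /] ptr=6 lookahead=id remaining=[id + id / id $]
Step 14: shift id. Stack=[E + T / id] ptr=7 lookahead=+ remaining=[+ id / id $]
Step 15: reduce F->id. Stack=[E + T / F] ptr=7 lookahead=+ remaining=[+ id / id $]
Step 16: reduce T->T / F. Stack=[E + T] ptr=7 lookahead=+ remaining=[+ id / id $]
Step 17: reduce E->E + T. Stack=[E] ptr=7 lookahead=+ remaining=[+ id / id $]
Step 18: shift +. Stack=[E +] ptr=8 lookahead=id remaining=[id / id $]
Step 19: shift id. Stack=[E + id] ptr=9 lookahead=/ remaining=[/ id $]
Step 20: reduce F->id. Stack=[E + F] ptr=9 lookahead=/ remaining=[/ id $]
Step 21: reduce T->F. Stack=[E + T] ptr=9 lookahead=/ remaining=[/ id $]
Step 22: shift /. Stack=[E + T /] ptr=10 lookahead=id remaining=[id $]
Step 23: shift id. Stack=[E + T / id] ptr=11 lookahead=$ remaining=[$]
Step 24: reduce F->id. Stack=[E + T / F] ptr=11 lookahead=$ remaining=[$]
Step 25: reduce T->T / F. Stack=[E + T] ptr=11 lookahead=$ remaining=[$]
Step 26: reduce E->E + T. Stack=[E] ptr=11 lookahead=$ remaining=[$]
Step 27: accept. Stack=[E] ptr=11 lookahead=$ remaining=[$]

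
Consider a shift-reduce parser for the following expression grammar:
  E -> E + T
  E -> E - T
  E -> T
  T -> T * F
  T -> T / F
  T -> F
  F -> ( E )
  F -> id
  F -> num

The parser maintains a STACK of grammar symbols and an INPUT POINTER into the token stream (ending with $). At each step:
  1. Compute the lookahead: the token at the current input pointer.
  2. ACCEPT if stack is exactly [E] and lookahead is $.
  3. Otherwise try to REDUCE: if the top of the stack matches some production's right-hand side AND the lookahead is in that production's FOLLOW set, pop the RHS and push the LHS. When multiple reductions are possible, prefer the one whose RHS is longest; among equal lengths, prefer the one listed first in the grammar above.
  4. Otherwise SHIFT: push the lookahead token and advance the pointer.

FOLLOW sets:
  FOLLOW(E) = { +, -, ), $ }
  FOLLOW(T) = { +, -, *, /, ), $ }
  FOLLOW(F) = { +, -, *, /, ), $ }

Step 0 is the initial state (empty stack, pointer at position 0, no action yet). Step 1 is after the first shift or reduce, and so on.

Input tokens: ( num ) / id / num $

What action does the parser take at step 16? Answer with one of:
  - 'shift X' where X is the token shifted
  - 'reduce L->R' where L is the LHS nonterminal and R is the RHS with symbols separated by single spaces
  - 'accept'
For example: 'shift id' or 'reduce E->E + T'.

Step 1: shift (. Stack=[(] ptr=1 lookahead=num remaining=[num ) / id / num $]
Step 2: shift num. Stack=[( num] ptr=2 lookahead=) remaining=[) / id / num $]
Step 3: reduce F->num. Stack=[( F] ptr=2 lookahead=) remaining=[) / id / num $]
Step 4: reduce T->F. Stack=[( T] ptr=2 lookahead=) remaining=[) / id / num $]
Step 5: reduce E->T. Stack=[( E] ptr=2 lookahead=) remaining=[) / id / num $]
Step 6: shift ). Stack=[( E )] ptr=3 lookahead=/ remaining=[/ id / num $]
Step 7: reduce F->( E ). Stack=[F] ptr=3 lookahead=/ remaining=[/ id / num $]
Step 8: reduce T->F. Stack=[T] ptr=3 lookahead=/ remaining=[/ id / num $]
Step 9: shift /. Stack=[T /] ptr=4 lookahead=id remaining=[id / num $]
Step 10: shift id. Stack=[T / id] ptr=5 lookahead=/ remaining=[/ num $]
Step 11: reduce F->id. Stack=[T / F] ptr=5 lookahead=/ remaining=[/ num $]
Step 12: reduce T->T / F. Stack=[T] ptr=5 lookahead=/ remaining=[/ num $]
Step 13: shift /. Stack=[T /] ptr=6 lookahead=num remaining=[num $]
Step 14: shift num. Stack=[T / num] ptr=7 lookahead=$ remaining=[$]
Step 15: reduce F->num. Stack=[T / F] ptr=7 lookahead=$ remaining=[$]
Step 16: reduce T->T / F. Stack=[T] ptr=7 lookahead=$ remaining=[$]

Answer: reduce T->T / F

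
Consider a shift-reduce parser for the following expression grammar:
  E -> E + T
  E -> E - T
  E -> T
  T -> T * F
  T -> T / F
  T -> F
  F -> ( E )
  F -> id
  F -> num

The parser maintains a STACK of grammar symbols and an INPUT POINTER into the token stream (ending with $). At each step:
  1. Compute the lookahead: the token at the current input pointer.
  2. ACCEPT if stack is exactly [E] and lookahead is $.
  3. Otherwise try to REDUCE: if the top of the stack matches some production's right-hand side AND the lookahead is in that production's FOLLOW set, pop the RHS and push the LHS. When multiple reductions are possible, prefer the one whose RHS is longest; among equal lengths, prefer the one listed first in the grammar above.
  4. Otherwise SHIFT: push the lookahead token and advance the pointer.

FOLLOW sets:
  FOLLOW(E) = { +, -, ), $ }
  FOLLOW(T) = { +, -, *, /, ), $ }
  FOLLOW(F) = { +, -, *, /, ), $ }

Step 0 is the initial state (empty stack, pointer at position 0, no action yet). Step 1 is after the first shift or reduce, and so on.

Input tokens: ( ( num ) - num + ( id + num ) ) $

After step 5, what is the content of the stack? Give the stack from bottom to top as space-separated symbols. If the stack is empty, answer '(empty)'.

Answer: ( ( T

Derivation:
Step 1: shift (. Stack=[(] ptr=1 lookahead=( remaining=[( num ) - num + ( id + num ) ) $]
Step 2: shift (. Stack=[( (] ptr=2 lookahead=num remaining=[num ) - num + ( id + num ) ) $]
Step 3: shift num. Stack=[( ( num] ptr=3 lookahead=) remaining=[) - num + ( id + num ) ) $]
Step 4: reduce F->num. Stack=[( ( F] ptr=3 lookahead=) remaining=[) - num + ( id + num ) ) $]
Step 5: reduce T->F. Stack=[( ( T] ptr=3 lookahead=) remaining=[) - num + ( id + num ) ) $]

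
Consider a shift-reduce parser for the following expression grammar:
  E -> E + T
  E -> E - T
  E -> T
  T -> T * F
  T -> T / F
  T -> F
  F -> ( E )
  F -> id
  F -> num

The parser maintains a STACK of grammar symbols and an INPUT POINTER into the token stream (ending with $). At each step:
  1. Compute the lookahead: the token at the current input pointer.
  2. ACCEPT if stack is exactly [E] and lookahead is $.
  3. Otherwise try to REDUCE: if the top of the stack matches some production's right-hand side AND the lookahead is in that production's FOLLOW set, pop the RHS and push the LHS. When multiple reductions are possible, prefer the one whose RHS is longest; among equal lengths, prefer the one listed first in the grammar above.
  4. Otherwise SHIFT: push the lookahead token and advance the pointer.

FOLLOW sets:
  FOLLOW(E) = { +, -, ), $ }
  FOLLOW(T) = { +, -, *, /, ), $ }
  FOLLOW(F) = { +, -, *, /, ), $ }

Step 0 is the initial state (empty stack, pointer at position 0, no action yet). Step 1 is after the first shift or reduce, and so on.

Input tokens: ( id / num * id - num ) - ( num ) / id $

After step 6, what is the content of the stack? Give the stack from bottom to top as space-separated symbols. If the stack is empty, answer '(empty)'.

Step 1: shift (. Stack=[(] ptr=1 lookahead=id remaining=[id / num * id - num ) - ( num ) / id $]
Step 2: shift id. Stack=[( id] ptr=2 lookahead=/ remaining=[/ num * id - num ) - ( num ) / id $]
Step 3: reduce F->id. Stack=[( F] ptr=2 lookahead=/ remaining=[/ num * id - num ) - ( num ) / id $]
Step 4: reduce T->F. Stack=[( T] ptr=2 lookahead=/ remaining=[/ num * id - num ) - ( num ) / id $]
Step 5: shift /. Stack=[( T /] ptr=3 lookahead=num remaining=[num * id - num ) - ( num ) / id $]
Step 6: shift num. Stack=[( T / num] ptr=4 lookahead=* remaining=[* id - num ) - ( num ) / id $]

Answer: ( T / num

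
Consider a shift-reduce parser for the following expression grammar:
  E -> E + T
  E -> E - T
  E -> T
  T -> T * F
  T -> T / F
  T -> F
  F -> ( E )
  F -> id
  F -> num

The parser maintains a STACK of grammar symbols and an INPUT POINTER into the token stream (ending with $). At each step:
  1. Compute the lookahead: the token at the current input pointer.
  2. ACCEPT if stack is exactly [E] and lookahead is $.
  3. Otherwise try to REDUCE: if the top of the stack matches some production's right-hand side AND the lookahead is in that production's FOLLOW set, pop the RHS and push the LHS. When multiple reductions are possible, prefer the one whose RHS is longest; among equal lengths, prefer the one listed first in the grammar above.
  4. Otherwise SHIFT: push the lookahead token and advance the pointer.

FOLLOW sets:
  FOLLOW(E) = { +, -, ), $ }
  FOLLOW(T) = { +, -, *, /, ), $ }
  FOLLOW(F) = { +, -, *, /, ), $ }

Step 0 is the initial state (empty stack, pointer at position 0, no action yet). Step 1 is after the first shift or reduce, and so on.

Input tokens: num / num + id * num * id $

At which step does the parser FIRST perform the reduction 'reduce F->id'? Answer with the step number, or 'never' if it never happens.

Answer: 11

Derivation:
Step 1: shift num. Stack=[num] ptr=1 lookahead=/ remaining=[/ num + id * num * id $]
Step 2: reduce F->num. Stack=[F] ptr=1 lookahead=/ remaining=[/ num + id * num * id $]
Step 3: reduce T->F. Stack=[T] ptr=1 lookahead=/ remaining=[/ num + id * num * id $]
Step 4: shift /. Stack=[T /] ptr=2 lookahead=num remaining=[num + id * num * id $]
Step 5: shift num. Stack=[T / num] ptr=3 lookahead=+ remaining=[+ id * num * id $]
Step 6: reduce F->num. Stack=[T / F] ptr=3 lookahead=+ remaining=[+ id * num * id $]
Step 7: reduce T->T / F. Stack=[T] ptr=3 lookahead=+ remaining=[+ id * num * id $]
Step 8: reduce E->T. Stack=[E] ptr=3 lookahead=+ remaining=[+ id * num * id $]
Step 9: shift +. Stack=[E +] ptr=4 lookahead=id remaining=[id * num * id $]
Step 10: shift id. Stack=[E + id] ptr=5 lookahead=* remaining=[* num * id $]
Step 11: reduce F->id. Stack=[E + F] ptr=5 lookahead=* remaining=[* num * id $]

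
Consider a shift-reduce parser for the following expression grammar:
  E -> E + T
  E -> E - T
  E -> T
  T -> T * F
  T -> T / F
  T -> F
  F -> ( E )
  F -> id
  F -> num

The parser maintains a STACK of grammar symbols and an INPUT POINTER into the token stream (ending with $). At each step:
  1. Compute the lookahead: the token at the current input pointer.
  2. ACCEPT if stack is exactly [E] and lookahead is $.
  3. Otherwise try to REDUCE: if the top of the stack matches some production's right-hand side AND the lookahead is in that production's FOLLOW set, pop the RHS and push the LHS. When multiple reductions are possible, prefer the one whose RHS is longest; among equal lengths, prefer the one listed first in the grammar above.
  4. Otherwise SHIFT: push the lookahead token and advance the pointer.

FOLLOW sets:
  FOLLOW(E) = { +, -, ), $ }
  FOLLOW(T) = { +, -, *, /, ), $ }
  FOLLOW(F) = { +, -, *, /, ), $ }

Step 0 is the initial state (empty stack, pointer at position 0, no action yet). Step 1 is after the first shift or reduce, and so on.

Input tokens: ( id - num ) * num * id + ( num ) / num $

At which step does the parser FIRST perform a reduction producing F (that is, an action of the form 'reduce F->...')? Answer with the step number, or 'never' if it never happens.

Step 1: shift (. Stack=[(] ptr=1 lookahead=id remaining=[id - num ) * num * id + ( num ) / num $]
Step 2: shift id. Stack=[( id] ptr=2 lookahead=- remaining=[- num ) * num * id + ( num ) / num $]
Step 3: reduce F->id. Stack=[( F] ptr=2 lookahead=- remaining=[- num ) * num * id + ( num ) / num $]

Answer: 3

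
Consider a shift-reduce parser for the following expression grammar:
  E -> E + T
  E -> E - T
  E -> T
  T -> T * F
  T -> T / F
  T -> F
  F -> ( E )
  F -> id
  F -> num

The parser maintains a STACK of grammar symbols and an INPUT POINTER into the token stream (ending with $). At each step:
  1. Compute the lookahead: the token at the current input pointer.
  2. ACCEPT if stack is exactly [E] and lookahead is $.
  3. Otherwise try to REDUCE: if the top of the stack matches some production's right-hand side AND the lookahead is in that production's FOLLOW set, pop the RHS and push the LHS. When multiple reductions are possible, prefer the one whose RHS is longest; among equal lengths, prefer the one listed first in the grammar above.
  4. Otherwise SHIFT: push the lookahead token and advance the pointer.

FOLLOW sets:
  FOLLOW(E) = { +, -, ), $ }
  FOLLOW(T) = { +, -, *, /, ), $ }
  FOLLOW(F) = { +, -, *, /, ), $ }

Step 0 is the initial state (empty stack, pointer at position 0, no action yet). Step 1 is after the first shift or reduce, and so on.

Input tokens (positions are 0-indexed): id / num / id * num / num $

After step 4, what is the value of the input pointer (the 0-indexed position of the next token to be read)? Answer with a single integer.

Step 1: shift id. Stack=[id] ptr=1 lookahead=/ remaining=[/ num / id * num / num $]
Step 2: reduce F->id. Stack=[F] ptr=1 lookahead=/ remaining=[/ num / id * num / num $]
Step 3: reduce T->F. Stack=[T] ptr=1 lookahead=/ remaining=[/ num / id * num / num $]
Step 4: shift /. Stack=[T /] ptr=2 lookahead=num remaining=[num / id * num / num $]

Answer: 2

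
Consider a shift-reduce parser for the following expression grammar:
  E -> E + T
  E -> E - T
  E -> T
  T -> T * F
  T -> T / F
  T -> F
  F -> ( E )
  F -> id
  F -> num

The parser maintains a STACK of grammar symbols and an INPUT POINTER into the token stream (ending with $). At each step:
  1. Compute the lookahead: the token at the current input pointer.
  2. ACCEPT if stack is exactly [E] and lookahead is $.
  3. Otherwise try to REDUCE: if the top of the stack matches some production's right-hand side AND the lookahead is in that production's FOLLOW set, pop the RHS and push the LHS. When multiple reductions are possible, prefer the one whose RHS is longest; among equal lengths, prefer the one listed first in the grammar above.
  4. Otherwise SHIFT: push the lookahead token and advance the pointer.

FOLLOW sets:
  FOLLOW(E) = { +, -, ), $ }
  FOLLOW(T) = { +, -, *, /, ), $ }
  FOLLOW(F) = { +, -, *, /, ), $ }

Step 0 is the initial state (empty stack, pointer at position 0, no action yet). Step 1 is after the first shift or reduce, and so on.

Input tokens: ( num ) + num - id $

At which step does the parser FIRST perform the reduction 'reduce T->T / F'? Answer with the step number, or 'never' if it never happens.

Answer: never

Derivation:
Step 1: shift (. Stack=[(] ptr=1 lookahead=num remaining=[num ) + num - id $]
Step 2: shift num. Stack=[( num] ptr=2 lookahead=) remaining=[) + num - id $]
Step 3: reduce F->num. Stack=[( F] ptr=2 lookahead=) remaining=[) + num - id $]
Step 4: reduce T->F. Stack=[( T] ptr=2 lookahead=) remaining=[) + num - id $]
Step 5: reduce E->T. Stack=[( E] ptr=2 lookahead=) remaining=[) + num - id $]
Step 6: shift ). Stack=[( E )] ptr=3 lookahead=+ remaining=[+ num - id $]
Step 7: reduce F->( E ). Stack=[F] ptr=3 lookahead=+ remaining=[+ num - id $]
Step 8: reduce T->F. Stack=[T] ptr=3 lookahead=+ remaining=[+ num - id $]
Step 9: reduce E->T. Stack=[E] ptr=3 lookahead=+ remaining=[+ num - id $]
Step 10: shift +. Stack=[E +] ptr=4 lookahead=num remaining=[num - id $]
Step 11: shift num. Stack=[E + num] ptr=5 lookahead=- remaining=[- id $]
Step 12: reduce F->num. Stack=[E + F] ptr=5 lookahead=- remaining=[- id $]
Step 13: reduce T->F. Stack=[E + T] ptr=5 lookahead=- remaining=[- id $]
Step 14: reduce E->E + T. Stack=[E] ptr=5 lookahead=- remaining=[- id $]
Step 15: shift -. Stack=[E -] ptr=6 lookahead=id remaining=[id $]
Step 16: shift id. Stack=[E - id] ptr=7 lookahead=$ remaining=[$]
Step 17: reduce F->id. Stack=[E - F] ptr=7 lookahead=$ remaining=[$]
Step 18: reduce T->F. Stack=[E - T] ptr=7 lookahead=$ remaining=[$]
Step 19: reduce E->E - T. Stack=[E] ptr=7 lookahead=$ remaining=[$]
Step 20: accept. Stack=[E] ptr=7 lookahead=$ remaining=[$]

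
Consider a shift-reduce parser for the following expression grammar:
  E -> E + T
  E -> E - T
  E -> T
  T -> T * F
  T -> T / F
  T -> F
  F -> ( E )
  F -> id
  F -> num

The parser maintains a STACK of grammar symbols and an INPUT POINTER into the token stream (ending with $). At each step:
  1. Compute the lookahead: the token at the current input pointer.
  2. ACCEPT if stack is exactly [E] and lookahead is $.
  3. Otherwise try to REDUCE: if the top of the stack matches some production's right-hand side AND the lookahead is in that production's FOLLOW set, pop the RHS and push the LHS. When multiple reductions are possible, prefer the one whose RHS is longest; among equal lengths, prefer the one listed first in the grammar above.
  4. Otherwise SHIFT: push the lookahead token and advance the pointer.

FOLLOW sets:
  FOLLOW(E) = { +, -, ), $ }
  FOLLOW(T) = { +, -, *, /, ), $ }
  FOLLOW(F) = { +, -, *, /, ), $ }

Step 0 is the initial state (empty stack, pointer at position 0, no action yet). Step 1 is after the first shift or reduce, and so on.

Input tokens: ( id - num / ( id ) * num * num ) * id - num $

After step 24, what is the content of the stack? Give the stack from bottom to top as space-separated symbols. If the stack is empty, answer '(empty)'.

Answer: ( E - T * num

Derivation:
Step 1: shift (. Stack=[(] ptr=1 lookahead=id remaining=[id - num / ( id ) * num * num ) * id - num $]
Step 2: shift id. Stack=[( id] ptr=2 lookahead=- remaining=[- num / ( id ) * num * num ) * id - num $]
Step 3: reduce F->id. Stack=[( F] ptr=2 lookahead=- remaining=[- num / ( id ) * num * num ) * id - num $]
Step 4: reduce T->F. Stack=[( T] ptr=2 lookahead=- remaining=[- num / ( id ) * num * num ) * id - num $]
Step 5: reduce E->T. Stack=[( E] ptr=2 lookahead=- remaining=[- num / ( id ) * num * num ) * id - num $]
Step 6: shift -. Stack=[( E -] ptr=3 lookahead=num remaining=[num / ( id ) * num * num ) * id - num $]
Step 7: shift num. Stack=[( E - num] ptr=4 lookahead=/ remaining=[/ ( id ) * num * num ) * id - num $]
Step 8: reduce F->num. Stack=[( E - F] ptr=4 lookahead=/ remaining=[/ ( id ) * num * num ) * id - num $]
Step 9: reduce T->F. Stack=[( E - T] ptr=4 lookahead=/ remaining=[/ ( id ) * num * num ) * id - num $]
Step 10: shift /. Stack=[( E - T /] ptr=5 lookahead=( remaining=[( id ) * num * num ) * id - num $]
Step 11: shift (. Stack=[( E - T / (] ptr=6 lookahead=id remaining=[id ) * num * num ) * id - num $]
Step 12: shift id. Stack=[( E - T / ( id] ptr=7 lookahead=) remaining=[) * num * num ) * id - num $]
Step 13: reduce F->id. Stack=[( E - T / ( F] ptr=7 lookahead=) remaining=[) * num * num ) * id - num $]
Step 14: reduce T->F. Stack=[( E - T / ( T] ptr=7 lookahead=) remaining=[) * num * num ) * id - num $]
Step 15: reduce E->T. Stack=[( E - T / ( E] ptr=7 lookahead=) remaining=[) * num * num ) * id - num $]
Step 16: shift ). Stack=[( E - T / ( E )] ptr=8 lookahead=* remaining=[* num * num ) * id - num $]
Step 17: reduce F->( E ). Stack=[( E - T / F] ptr=8 lookahead=* remaining=[* num * num ) * id - num $]
Step 18: reduce T->T / F. Stack=[( E - T] ptr=8 lookahead=* remaining=[* num * num ) * id - num $]
Step 19: shift *. Stack=[( E - T *] ptr=9 lookahead=num remaining=[num * num ) * id - num $]
Step 20: shift num. Stack=[( E - T * num] ptr=10 lookahead=* remaining=[* num ) * id - num $]
Step 21: reduce F->num. Stack=[( E - T * F] ptr=10 lookahead=* remaining=[* num ) * id - num $]
Step 22: reduce T->T * F. Stack=[( E - T] ptr=10 lookahead=* remaining=[* num ) * id - num $]
Step 23: shift *. Stack=[( E - T *] ptr=11 lookahead=num remaining=[num ) * id - num $]
Step 24: shift num. Stack=[( E - T * num] ptr=12 lookahead=) remaining=[) * id - num $]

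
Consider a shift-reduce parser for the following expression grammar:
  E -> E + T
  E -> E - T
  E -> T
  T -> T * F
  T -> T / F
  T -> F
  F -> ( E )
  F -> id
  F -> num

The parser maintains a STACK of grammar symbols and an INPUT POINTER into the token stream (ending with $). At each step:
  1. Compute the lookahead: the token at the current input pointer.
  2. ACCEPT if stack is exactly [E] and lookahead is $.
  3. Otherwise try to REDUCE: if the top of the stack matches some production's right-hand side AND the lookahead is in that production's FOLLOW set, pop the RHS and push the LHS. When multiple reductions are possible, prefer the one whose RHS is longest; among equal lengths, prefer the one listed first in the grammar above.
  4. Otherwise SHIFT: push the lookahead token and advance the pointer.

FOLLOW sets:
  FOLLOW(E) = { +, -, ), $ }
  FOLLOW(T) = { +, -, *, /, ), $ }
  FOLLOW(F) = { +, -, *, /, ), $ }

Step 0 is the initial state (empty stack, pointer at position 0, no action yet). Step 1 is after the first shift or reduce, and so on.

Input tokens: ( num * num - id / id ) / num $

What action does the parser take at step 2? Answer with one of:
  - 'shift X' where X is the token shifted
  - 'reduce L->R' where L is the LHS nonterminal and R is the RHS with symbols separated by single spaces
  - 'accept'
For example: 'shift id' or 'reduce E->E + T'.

Step 1: shift (. Stack=[(] ptr=1 lookahead=num remaining=[num * num - id / id ) / num $]
Step 2: shift num. Stack=[( num] ptr=2 lookahead=* remaining=[* num - id / id ) / num $]

Answer: shift num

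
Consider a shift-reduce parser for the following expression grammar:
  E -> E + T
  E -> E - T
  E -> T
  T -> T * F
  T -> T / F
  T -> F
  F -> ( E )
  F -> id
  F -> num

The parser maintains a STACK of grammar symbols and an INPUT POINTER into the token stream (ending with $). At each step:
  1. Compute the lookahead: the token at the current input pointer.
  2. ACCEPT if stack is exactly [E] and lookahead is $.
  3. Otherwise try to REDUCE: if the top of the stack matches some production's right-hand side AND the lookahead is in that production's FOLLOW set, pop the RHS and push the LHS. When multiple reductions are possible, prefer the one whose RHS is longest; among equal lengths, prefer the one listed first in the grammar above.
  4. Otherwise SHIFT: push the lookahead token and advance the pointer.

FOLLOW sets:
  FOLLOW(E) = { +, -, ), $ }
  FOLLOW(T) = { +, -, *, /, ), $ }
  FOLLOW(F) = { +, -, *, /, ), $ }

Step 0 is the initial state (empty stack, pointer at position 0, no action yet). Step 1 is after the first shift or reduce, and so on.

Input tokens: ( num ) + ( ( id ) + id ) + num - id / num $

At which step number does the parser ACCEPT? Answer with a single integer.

Step 1: shift (. Stack=[(] ptr=1 lookahead=num remaining=[num ) + ( ( id ) + id ) + num - id / num $]
Step 2: shift num. Stack=[( num] ptr=2 lookahead=) remaining=[) + ( ( id ) + id ) + num - id / num $]
Step 3: reduce F->num. Stack=[( F] ptr=2 lookahead=) remaining=[) + ( ( id ) + id ) + num - id / num $]
Step 4: reduce T->F. Stack=[( T] ptr=2 lookahead=) remaining=[) + ( ( id ) + id ) + num - id / num $]
Step 5: reduce E->T. Stack=[( E] ptr=2 lookahead=) remaining=[) + ( ( id ) + id ) + num - id / num $]
Step 6: shift ). Stack=[( E )] ptr=3 lookahead=+ remaining=[+ ( ( id ) + id ) + num - id / num $]
Step 7: reduce F->( E ). Stack=[F] ptr=3 lookahead=+ remaining=[+ ( ( id ) + id ) + num - id / num $]
Step 8: reduce T->F. Stack=[T] ptr=3 lookahead=+ remaining=[+ ( ( id ) + id ) + num - id / num $]
Step 9: reduce E->T. Stack=[E] ptr=3 lookahead=+ remaining=[+ ( ( id ) + id ) + num - id / num $]
Step 10: shift +. Stack=[E +] ptr=4 lookahead=( remaining=[( ( id ) + id ) + num - id / num $]
Step 11: shift (. Stack=[E + (] ptr=5 lookahead=( remaining=[( id ) + id ) + num - id / num $]
Step 12: shift (. Stack=[E + ( (] ptr=6 lookahead=id remaining=[id ) + id ) + num - id / num $]
Step 13: shift id. Stack=[E + ( ( id] ptr=7 lookahead=) remaining=[) + id ) + num - id / num $]
Step 14: reduce F->id. Stack=[E + ( ( F] ptr=7 lookahead=) remaining=[) + id ) + num - id / num $]
Step 15: reduce T->F. Stack=[E + ( ( T] ptr=7 lookahead=) remaining=[) + id ) + num - id / num $]
Step 16: reduce E->T. Stack=[E + ( ( E] ptr=7 lookahead=) remaining=[) + id ) + num - id / num $]
Step 17: shift ). Stack=[E + ( ( E )] ptr=8 lookahead=+ remaining=[+ id ) + num - id / num $]
Step 18: reduce F->( E ). Stack=[E + ( F] ptr=8 lookahead=+ remaining=[+ id ) + num - id / num $]
Step 19: reduce T->F. Stack=[E + ( T] ptr=8 lookahead=+ remaining=[+ id ) + num - id / num $]
Step 20: reduce E->T. Stack=[E + ( E] ptr=8 lookahead=+ remaining=[+ id ) + num - id / num $]
Step 21: shift +. Stack=[E + ( E +] ptr=9 lookahead=id remaining=[id ) + num - id / num $]
Step 22: shift id. Stack=[E + ( E + id] ptr=10 lookahead=) remaining=[) + num - id / num $]
Step 23: reduce F->id. Stack=[E + ( E + F] ptr=10 lookahead=) remaining=[) + num - id / num $]
Step 24: reduce T->F. Stack=[E + ( E + T] ptr=10 lookahead=) remaining=[) + num - id / num $]
Step 25: reduce E->E + T. Stack=[E + ( E] ptr=10 lookahead=) remaining=[) + num - id / num $]
Step 26: shift ). Stack=[E + ( E )] ptr=11 lookahead=+ remaining=[+ num - id / num $]
Step 27: reduce F->( E ). Stack=[E + F] ptr=11 lookahead=+ remaining=[+ num - id / num $]
Step 28: reduce T->F. Stack=[E + T] ptr=11 lookahead=+ remaining=[+ num - id / num $]
Step 29: reduce E->E + T. Stack=[E] ptr=11 lookahead=+ remaining=[+ num - id / num $]
Step 30: shift +. Stack=[E +] ptr=12 lookahead=num remaining=[num - id / num $]
Step 31: shift num. Stack=[E + num] ptr=13 lookahead=- remaining=[- id / num $]
Step 32: reduce F->num. Stack=[E + F] ptr=13 lookahead=- remaining=[- id / num $]
Step 33: reduce T->F. Stack=[E + T] ptr=13 lookahead=- remaining=[- id / num $]
Step 34: reduce E->E + T. Stack=[E] ptr=13 lookahead=- remaining=[- id / num $]
Step 35: shift -. Stack=[E -] ptr=14 lookahead=id remaining=[id / num $]
Step 36: shift id. Stack=[E - id] ptr=15 lookahead=/ remaining=[/ num $]
Step 37: reduce F->id. Stack=[E - F] ptr=15 lookahead=/ remaining=[/ num $]
Step 38: reduce T->F. Stack=[E - T] ptr=15 lookahead=/ remaining=[/ num $]
Step 39: shift /. Stack=[E - T /] ptr=16 lookahead=num remaining=[num $]
Step 40: shift num. Stack=[E - T / num] ptr=17 lookahead=$ remaining=[$]
Step 41: reduce F->num. Stack=[E - T / F] ptr=17 lookahead=$ remaining=[$]
Step 42: reduce T->T / F. Stack=[E - T] ptr=17 lookahead=$ remaining=[$]
Step 43: reduce E->E - T. Stack=[E] ptr=17 lookahead=$ remaining=[$]
Step 44: accept. Stack=[E] ptr=17 lookahead=$ remaining=[$]

Answer: 44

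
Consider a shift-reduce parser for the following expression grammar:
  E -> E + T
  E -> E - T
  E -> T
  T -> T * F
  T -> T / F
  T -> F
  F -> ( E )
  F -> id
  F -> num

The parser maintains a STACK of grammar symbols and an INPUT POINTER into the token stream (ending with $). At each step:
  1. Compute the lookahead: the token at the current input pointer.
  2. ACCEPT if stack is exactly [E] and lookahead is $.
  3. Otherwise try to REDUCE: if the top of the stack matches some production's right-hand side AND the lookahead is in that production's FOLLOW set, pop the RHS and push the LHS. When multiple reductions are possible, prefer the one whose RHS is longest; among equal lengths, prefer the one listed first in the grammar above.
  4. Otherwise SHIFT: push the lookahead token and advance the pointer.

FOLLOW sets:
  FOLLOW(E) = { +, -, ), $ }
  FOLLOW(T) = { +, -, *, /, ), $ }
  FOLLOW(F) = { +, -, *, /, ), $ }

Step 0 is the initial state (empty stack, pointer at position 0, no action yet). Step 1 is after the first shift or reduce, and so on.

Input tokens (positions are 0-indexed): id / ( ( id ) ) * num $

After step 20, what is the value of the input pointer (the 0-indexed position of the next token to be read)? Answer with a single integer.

Step 1: shift id. Stack=[id] ptr=1 lookahead=/ remaining=[/ ( ( id ) ) * num $]
Step 2: reduce F->id. Stack=[F] ptr=1 lookahead=/ remaining=[/ ( ( id ) ) * num $]
Step 3: reduce T->F. Stack=[T] ptr=1 lookahead=/ remaining=[/ ( ( id ) ) * num $]
Step 4: shift /. Stack=[T /] ptr=2 lookahead=( remaining=[( ( id ) ) * num $]
Step 5: shift (. Stack=[T / (] ptr=3 lookahead=( remaining=[( id ) ) * num $]
Step 6: shift (. Stack=[T / ( (] ptr=4 lookahead=id remaining=[id ) ) * num $]
Step 7: shift id. Stack=[T / ( ( id] ptr=5 lookahead=) remaining=[) ) * num $]
Step 8: reduce F->id. Stack=[T / ( ( F] ptr=5 lookahead=) remaining=[) ) * num $]
Step 9: reduce T->F. Stack=[T / ( ( T] ptr=5 lookahead=) remaining=[) ) * num $]
Step 10: reduce E->T. Stack=[T / ( ( E] ptr=5 lookahead=) remaining=[) ) * num $]
Step 11: shift ). Stack=[T / ( ( E )] ptr=6 lookahead=) remaining=[) * num $]
Step 12: reduce F->( E ). Stack=[T / ( F] ptr=6 lookahead=) remaining=[) * num $]
Step 13: reduce T->F. Stack=[T / ( T] ptr=6 lookahead=) remaining=[) * num $]
Step 14: reduce E->T. Stack=[T / ( E] ptr=6 lookahead=) remaining=[) * num $]
Step 15: shift ). Stack=[T / ( E )] ptr=7 lookahead=* remaining=[* num $]
Step 16: reduce F->( E ). Stack=[T / F] ptr=7 lookahead=* remaining=[* num $]
Step 17: reduce T->T / F. Stack=[T] ptr=7 lookahead=* remaining=[* num $]
Step 18: shift *. Stack=[T *] ptr=8 lookahead=num remaining=[num $]
Step 19: shift num. Stack=[T * num] ptr=9 lookahead=$ remaining=[$]
Step 20: reduce F->num. Stack=[T * F] ptr=9 lookahead=$ remaining=[$]

Answer: 9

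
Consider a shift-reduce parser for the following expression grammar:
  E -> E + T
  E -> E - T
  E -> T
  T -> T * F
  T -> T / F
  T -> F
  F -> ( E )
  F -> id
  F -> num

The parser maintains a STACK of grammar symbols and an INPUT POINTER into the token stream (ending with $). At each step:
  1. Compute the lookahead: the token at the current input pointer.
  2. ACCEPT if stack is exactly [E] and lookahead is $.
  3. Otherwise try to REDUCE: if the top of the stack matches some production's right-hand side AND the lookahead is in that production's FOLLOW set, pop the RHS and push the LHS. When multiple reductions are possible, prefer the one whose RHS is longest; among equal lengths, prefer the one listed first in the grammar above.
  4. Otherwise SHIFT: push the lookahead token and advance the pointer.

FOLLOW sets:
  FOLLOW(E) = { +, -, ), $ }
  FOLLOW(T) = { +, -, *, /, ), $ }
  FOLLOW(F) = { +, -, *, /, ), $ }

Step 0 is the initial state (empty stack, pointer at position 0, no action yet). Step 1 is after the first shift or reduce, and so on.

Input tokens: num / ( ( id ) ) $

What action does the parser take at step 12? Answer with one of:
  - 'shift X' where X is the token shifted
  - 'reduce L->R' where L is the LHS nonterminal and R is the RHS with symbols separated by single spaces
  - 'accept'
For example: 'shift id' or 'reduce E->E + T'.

Answer: reduce F->( E )

Derivation:
Step 1: shift num. Stack=[num] ptr=1 lookahead=/ remaining=[/ ( ( id ) ) $]
Step 2: reduce F->num. Stack=[F] ptr=1 lookahead=/ remaining=[/ ( ( id ) ) $]
Step 3: reduce T->F. Stack=[T] ptr=1 lookahead=/ remaining=[/ ( ( id ) ) $]
Step 4: shift /. Stack=[T /] ptr=2 lookahead=( remaining=[( ( id ) ) $]
Step 5: shift (. Stack=[T / (] ptr=3 lookahead=( remaining=[( id ) ) $]
Step 6: shift (. Stack=[T / ( (] ptr=4 lookahead=id remaining=[id ) ) $]
Step 7: shift id. Stack=[T / ( ( id] ptr=5 lookahead=) remaining=[) ) $]
Step 8: reduce F->id. Stack=[T / ( ( F] ptr=5 lookahead=) remaining=[) ) $]
Step 9: reduce T->F. Stack=[T / ( ( T] ptr=5 lookahead=) remaining=[) ) $]
Step 10: reduce E->T. Stack=[T / ( ( E] ptr=5 lookahead=) remaining=[) ) $]
Step 11: shift ). Stack=[T / ( ( E )] ptr=6 lookahead=) remaining=[) $]
Step 12: reduce F->( E ). Stack=[T / ( F] ptr=6 lookahead=) remaining=[) $]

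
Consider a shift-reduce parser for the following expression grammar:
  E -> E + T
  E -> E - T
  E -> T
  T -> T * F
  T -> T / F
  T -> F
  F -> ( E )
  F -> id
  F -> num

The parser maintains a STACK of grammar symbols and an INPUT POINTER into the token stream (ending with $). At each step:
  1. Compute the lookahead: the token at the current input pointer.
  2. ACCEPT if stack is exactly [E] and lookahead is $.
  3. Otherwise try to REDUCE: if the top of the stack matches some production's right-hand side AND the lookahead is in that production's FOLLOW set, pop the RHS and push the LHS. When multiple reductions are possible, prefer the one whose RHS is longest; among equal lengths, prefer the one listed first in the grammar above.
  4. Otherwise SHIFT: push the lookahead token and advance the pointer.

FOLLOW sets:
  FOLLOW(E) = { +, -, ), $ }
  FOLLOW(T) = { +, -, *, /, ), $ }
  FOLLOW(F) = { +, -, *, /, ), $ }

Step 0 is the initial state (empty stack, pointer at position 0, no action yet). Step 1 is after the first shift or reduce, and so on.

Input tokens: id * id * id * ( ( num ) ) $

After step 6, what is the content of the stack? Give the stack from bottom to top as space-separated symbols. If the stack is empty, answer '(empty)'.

Answer: T * F

Derivation:
Step 1: shift id. Stack=[id] ptr=1 lookahead=* remaining=[* id * id * ( ( num ) ) $]
Step 2: reduce F->id. Stack=[F] ptr=1 lookahead=* remaining=[* id * id * ( ( num ) ) $]
Step 3: reduce T->F. Stack=[T] ptr=1 lookahead=* remaining=[* id * id * ( ( num ) ) $]
Step 4: shift *. Stack=[T *] ptr=2 lookahead=id remaining=[id * id * ( ( num ) ) $]
Step 5: shift id. Stack=[T * id] ptr=3 lookahead=* remaining=[* id * ( ( num ) ) $]
Step 6: reduce F->id. Stack=[T * F] ptr=3 lookahead=* remaining=[* id * ( ( num ) ) $]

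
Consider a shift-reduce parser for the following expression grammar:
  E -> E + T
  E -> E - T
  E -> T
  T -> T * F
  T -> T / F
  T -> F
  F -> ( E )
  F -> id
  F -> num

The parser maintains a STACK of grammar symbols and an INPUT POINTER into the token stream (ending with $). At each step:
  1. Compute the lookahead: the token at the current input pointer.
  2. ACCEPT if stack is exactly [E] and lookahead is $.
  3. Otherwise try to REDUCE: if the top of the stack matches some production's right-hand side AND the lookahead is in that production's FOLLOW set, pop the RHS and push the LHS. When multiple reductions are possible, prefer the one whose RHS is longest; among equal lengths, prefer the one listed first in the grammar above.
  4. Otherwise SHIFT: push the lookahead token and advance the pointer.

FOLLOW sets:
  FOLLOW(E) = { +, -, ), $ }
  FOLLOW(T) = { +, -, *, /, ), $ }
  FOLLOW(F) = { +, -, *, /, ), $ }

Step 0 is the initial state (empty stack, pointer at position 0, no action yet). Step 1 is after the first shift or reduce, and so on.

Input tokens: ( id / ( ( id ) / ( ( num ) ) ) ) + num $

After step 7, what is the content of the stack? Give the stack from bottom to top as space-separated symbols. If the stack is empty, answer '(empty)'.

Step 1: shift (. Stack=[(] ptr=1 lookahead=id remaining=[id / ( ( id ) / ( ( num ) ) ) ) + num $]
Step 2: shift id. Stack=[( id] ptr=2 lookahead=/ remaining=[/ ( ( id ) / ( ( num ) ) ) ) + num $]
Step 3: reduce F->id. Stack=[( F] ptr=2 lookahead=/ remaining=[/ ( ( id ) / ( ( num ) ) ) ) + num $]
Step 4: reduce T->F. Stack=[( T] ptr=2 lookahead=/ remaining=[/ ( ( id ) / ( ( num ) ) ) ) + num $]
Step 5: shift /. Stack=[( T /] ptr=3 lookahead=( remaining=[( ( id ) / ( ( num ) ) ) ) + num $]
Step 6: shift (. Stack=[( T / (] ptr=4 lookahead=( remaining=[( id ) / ( ( num ) ) ) ) + num $]
Step 7: shift (. Stack=[( T / ( (] ptr=5 lookahead=id remaining=[id ) / ( ( num ) ) ) ) + num $]

Answer: ( T / ( (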